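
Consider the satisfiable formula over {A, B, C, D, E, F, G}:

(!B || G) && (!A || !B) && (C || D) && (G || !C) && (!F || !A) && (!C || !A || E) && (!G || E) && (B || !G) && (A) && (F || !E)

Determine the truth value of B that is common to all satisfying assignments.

False

Suppose B = true.
Unit clause (G) forces G = true.
Unit clause (!A) forces A = false.
That conflicts with the unit clause (A).
So every satisfying assignment has B = False.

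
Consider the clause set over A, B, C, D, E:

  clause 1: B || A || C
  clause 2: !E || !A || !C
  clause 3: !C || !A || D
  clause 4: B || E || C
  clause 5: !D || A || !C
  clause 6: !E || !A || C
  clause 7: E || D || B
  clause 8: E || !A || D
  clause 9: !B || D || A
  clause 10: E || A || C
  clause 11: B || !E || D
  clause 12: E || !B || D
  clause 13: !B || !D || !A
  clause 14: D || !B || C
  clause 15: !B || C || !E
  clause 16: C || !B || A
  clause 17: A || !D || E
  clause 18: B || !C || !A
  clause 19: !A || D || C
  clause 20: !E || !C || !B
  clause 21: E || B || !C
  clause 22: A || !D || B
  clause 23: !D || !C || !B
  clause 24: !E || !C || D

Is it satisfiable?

Case B = true:
Case D = true:
Unit clause (!A) forces A = false.
Unit clause (!C) forces C = false.
But (C) is also a unit clause — contradiction.
Backtrack on D: now try D = false.
Unit clause (A) forces A = true.
Unit clause (!C) forces C = false.
But (C) is also a unit clause — contradiction.
Either choice for D ends in contradiction.
Backtrack on B: now try B = false.
Case A = true:
Unit clause (!C) forces C = false.
Unit clause (E) forces E = true.
But (!E) is also a unit clause — contradiction.
Backtrack on A: now try A = false.
Unit clause (C) forces C = true.
Unit clause (!D) forces D = false.
Unit clause (E) forces E = true.
But (!E) is also a unit clause — contradiction.
Either choice for A ends in contradiction.
Either choice for B ends in contradiction.
No assignment satisfies every clause.

No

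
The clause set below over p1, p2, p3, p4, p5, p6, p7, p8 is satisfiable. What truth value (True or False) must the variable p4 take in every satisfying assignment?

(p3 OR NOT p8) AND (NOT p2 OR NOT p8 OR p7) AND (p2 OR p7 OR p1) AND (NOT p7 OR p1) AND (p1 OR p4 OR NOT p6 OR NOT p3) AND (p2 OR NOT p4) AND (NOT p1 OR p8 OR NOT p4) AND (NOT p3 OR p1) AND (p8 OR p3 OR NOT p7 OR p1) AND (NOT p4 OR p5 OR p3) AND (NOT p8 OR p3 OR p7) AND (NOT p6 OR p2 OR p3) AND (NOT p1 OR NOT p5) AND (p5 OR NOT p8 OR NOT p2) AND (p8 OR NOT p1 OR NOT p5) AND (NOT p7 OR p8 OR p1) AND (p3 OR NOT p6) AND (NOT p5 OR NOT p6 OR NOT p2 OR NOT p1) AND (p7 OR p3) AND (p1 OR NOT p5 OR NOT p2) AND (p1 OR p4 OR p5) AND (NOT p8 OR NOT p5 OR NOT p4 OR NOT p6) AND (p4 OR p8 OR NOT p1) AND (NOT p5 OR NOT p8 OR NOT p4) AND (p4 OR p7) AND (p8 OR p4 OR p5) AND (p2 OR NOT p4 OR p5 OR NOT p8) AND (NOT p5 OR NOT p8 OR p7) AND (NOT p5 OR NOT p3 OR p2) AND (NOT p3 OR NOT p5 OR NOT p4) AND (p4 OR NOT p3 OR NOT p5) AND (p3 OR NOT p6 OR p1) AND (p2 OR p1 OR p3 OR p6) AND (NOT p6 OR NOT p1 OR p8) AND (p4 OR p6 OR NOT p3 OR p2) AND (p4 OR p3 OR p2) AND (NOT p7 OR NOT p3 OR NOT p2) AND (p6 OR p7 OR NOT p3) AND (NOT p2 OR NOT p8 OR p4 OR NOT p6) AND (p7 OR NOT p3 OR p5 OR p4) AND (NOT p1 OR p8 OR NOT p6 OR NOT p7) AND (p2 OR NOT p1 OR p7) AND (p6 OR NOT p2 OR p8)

Suppose p4 = true.
(p2) alone gives p2 = true.
Branch on p3: set p3 = true.
(p1) alone gives p1 = true.
(p8) alone gives p8 = true.
(p7) alone gives p7 = true.
Now (NOT p7) is unsatisfied and unit — conflict.
Backtrack on p3: now try p3 = false.
(NOT p8) alone gives p8 = false.
(NOT p1) alone gives p1 = false.
(NOT p7) alone gives p7 = false.
Now (p7) is unsatisfied and unit — conflict.
Both values of p3 lead to a conflict.
So every satisfying assignment has p4 = False.

False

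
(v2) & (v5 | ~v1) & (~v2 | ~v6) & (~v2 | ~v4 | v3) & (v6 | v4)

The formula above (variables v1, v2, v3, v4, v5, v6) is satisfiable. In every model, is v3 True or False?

True

Suppose v3 = 0.
The clause (v2) is unit, so v2 = 1.
The clause (~v6) is unit, so v6 = 0.
The clause (~v4) is unit, so v4 = 0.
That conflicts with the unit clause (v4).
So every satisfying assignment has v3 = True.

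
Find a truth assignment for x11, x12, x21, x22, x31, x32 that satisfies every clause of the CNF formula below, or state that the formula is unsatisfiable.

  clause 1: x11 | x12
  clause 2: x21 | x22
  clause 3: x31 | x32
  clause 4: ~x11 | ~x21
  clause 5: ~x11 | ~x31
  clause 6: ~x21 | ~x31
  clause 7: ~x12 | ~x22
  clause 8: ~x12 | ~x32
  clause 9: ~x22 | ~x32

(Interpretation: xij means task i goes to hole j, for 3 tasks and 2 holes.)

UNSATISFIABLE

Branch on x11: set x11 = 1.
(~x21) alone gives x21 = 0.
(x22) alone gives x22 = 1.
(~x31) alone gives x31 = 0.
(x32) alone gives x32 = 1.
But (~x32) is also a unit clause — contradiction.
Undo x11 and try x11 = 0.
(x12) alone gives x12 = 1.
(~x22) alone gives x22 = 0.
(x21) alone gives x21 = 1.
(~x31) alone gives x31 = 0.
(x32) alone gives x32 = 1.
But (~x32) is also a unit clause — contradiction.
Neither x11 = 1 nor x11 = 0 works.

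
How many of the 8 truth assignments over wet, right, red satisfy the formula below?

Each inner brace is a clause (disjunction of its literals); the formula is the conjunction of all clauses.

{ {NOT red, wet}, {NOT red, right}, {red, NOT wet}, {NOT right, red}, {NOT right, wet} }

There are 2^3 = 8 truth assignments over (wet, right, red).
Check each against the 5 clauses (columns in the order wet, right, red):
  F F F  ✓ satisfies all
  F F T  ✗ fails (NOT red OR wet)
  F T F  ✗ fails (NOT right OR red)
  F T T  ✗ fails (NOT red OR wet)
  T F F  ✗ fails (red OR NOT wet)
  T F T  ✗ fails (NOT red OR right)
  T T F  ✗ fails (red OR NOT wet)
  T T T  ✓ satisfies all
2 of the 8 rows are models.

2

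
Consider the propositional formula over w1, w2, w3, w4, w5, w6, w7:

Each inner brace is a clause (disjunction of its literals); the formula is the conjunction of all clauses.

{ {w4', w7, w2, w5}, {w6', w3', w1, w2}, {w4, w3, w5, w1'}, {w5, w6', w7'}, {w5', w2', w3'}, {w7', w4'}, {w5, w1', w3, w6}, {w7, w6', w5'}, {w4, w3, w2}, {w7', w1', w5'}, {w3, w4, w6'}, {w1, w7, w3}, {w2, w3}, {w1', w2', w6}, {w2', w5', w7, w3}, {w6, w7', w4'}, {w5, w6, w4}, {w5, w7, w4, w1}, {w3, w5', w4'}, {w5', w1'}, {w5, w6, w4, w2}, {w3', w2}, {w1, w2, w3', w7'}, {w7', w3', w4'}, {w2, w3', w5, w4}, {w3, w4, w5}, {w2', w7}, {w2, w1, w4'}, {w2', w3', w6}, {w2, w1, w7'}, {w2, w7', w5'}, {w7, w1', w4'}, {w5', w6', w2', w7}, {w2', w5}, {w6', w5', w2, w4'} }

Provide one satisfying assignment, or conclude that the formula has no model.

Try w7 = 1.
The clause (w4') is unit, so w4 = 0.
Try w5 = 1.
The clause (w1') is unit, so w1 = 0.
The clause (w2) is unit, so w2 = 1.
The clause (w3') is unit, so w3 = 0.
The clause (w6') is unit, so w6 = 0.
All clauses are satisfied.

w1: 0,  w2: 1,  w3: 0,  w4: 0,  w5: 1,  w6: 0,  w7: 1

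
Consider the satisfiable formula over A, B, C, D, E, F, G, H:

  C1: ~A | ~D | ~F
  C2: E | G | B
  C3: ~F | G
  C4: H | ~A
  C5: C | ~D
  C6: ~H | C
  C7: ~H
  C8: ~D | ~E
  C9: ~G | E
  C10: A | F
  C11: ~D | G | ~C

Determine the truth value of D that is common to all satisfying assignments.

False

Suppose D = 1.
From the singleton clause (C), C = 1.
From the singleton clause (~H), H = 0.
From the singleton clause (~A), A = 0.
From the singleton clause (~E), E = 0.
From the singleton clause (~G), G = 0.
That conflicts with the unit clause (G).
So every satisfying assignment has D = False.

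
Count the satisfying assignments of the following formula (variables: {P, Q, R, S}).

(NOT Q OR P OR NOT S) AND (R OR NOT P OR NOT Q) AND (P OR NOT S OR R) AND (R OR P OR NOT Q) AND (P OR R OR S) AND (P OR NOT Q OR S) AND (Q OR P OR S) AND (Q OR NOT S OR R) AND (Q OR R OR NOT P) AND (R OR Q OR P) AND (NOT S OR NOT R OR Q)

There are 2^4 = 16 truth assignments over (P, Q, R, S).
Check each against the 11 clauses (columns in the order P, Q, R, S):
  F F F F  ✗ fails (P OR R OR S)
  F F F T  ✗ fails (P OR NOT S OR R)
  F F T F  ✗ fails (Q OR P OR S)
  F F T T  ✗ fails (NOT S OR NOT R OR Q)
  F T F F  ✗ fails (R OR P OR NOT Q)
  F T F T  ✗ fails (NOT Q OR P OR NOT S)
  F T T F  ✗ fails (P OR NOT Q OR S)
  F T T T  ✗ fails (NOT Q OR P OR NOT S)
  T F F F  ✗ fails (Q OR R OR NOT P)
  T F F T  ✗ fails (Q OR NOT S OR R)
  T F T F  ✓ satisfies all
  T F T T  ✗ fails (NOT S OR NOT R OR Q)
  T T F F  ✗ fails (R OR NOT P OR NOT Q)
  T T F T  ✗ fails (R OR NOT P OR NOT Q)
  T T T F  ✓ satisfies all
  T T T T  ✓ satisfies all
3 of the 16 rows are models.

3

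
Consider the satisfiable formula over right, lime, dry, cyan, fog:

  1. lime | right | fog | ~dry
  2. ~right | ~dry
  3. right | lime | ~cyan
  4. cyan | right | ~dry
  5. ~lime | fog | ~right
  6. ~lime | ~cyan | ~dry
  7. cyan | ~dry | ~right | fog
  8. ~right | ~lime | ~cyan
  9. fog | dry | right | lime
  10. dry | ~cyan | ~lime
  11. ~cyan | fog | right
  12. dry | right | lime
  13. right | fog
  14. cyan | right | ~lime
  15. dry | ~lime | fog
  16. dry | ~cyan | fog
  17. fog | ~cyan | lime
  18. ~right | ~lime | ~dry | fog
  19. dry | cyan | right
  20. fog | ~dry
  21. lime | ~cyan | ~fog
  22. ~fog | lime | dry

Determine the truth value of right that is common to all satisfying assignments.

True

Suppose right = 0.
The clause (fog) is unit, so fog = 1.
Branch on lime: set lime = 1.
The clause (cyan) is unit, so cyan = 1.
The clause (~dry) is unit, so dry = 0.
But (dry) is also a unit clause — contradiction.
Backtrack on lime: now try lime = 0.
The clause (~cyan) is unit, so cyan = 0.
The clause (~dry) is unit, so dry = 0.
But (dry) is also a unit clause — contradiction.
Neither lime = 1 nor lime = 0 works.
So every satisfying assignment has right = True.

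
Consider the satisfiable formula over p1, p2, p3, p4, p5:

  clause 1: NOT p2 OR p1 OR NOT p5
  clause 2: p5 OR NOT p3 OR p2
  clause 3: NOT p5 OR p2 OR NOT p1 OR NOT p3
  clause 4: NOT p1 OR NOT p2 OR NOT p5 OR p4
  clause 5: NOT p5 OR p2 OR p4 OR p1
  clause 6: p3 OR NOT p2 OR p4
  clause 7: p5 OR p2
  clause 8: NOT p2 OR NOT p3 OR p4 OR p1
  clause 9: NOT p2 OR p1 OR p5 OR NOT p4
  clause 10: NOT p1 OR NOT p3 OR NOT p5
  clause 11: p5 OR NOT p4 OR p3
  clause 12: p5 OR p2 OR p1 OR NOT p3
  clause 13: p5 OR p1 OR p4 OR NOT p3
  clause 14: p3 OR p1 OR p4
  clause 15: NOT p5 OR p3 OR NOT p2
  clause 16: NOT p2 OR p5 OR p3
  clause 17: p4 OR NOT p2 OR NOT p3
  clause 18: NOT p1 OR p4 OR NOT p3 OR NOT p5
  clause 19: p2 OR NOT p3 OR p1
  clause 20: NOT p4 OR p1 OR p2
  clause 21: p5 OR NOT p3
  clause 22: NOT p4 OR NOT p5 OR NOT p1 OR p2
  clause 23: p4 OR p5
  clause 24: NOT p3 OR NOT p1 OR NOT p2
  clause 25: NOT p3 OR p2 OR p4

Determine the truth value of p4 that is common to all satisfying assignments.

False

Suppose p4 = true.
Try p5 = true.
Try p2 = false.
From the singleton clause (p1), p1 = true.
But (NOT p1) is also a unit clause — contradiction.
Backtrack on p2: now try p2 = true.
From the singleton clause (p1), p1 = true.
From the singleton clause (NOT p3), p3 = false.
But (p3) is also a unit clause — contradiction.
Neither p2 = true nor p2 = false works.
Backtrack on p5: now try p5 = false.
From the singleton clause (p2), p2 = true.
From the singleton clause (p1), p1 = true.
From the singleton clause (p3), p3 = true.
But (NOT p3) is also a unit clause — contradiction.
Neither p5 = true nor p5 = false works.
So every satisfying assignment has p4 = False.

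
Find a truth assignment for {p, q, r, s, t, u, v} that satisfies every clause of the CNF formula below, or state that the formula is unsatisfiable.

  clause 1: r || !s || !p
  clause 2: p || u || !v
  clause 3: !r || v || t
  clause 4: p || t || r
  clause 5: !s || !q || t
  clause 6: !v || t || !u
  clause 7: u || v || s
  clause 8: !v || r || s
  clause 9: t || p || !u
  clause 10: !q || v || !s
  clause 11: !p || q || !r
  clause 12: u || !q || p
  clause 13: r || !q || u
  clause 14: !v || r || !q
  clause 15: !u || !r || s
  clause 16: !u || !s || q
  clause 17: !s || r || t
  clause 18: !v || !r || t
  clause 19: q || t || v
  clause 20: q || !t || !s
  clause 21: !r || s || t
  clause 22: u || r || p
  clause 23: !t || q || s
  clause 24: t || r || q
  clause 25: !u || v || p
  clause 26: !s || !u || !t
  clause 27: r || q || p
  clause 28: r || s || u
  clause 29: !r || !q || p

p=true; q=true; r=true; s=true; t=true; u=false; v=true

Case r = true:
Case v = true:
The clause (t) is unit, so t = true.
Case p = true:
The clause (q) is unit, so q = true.
Case u = false:
No clause remains; s is free.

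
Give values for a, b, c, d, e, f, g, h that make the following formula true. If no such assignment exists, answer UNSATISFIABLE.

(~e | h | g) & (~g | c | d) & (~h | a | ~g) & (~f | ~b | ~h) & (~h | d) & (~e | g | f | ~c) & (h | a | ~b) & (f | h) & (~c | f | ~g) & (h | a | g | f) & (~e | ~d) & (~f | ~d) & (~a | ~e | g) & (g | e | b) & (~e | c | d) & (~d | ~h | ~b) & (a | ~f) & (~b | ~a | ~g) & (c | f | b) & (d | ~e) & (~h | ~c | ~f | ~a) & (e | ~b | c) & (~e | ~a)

Suppose h = 0.
Unit clause (f) forces f = 1.
Unit clause (~d) forces d = 0.
Unit clause (a) forces a = 1.
Unit clause (~e) forces e = 0.
Suppose g = 1.
Unit clause (c) forces c = 1.
Unit clause (~b) forces b = 0.
Every clause now holds.

a ↦ 1,  b ↦ 0,  c ↦ 1,  d ↦ 0,  e ↦ 0,  f ↦ 1,  g ↦ 1,  h ↦ 0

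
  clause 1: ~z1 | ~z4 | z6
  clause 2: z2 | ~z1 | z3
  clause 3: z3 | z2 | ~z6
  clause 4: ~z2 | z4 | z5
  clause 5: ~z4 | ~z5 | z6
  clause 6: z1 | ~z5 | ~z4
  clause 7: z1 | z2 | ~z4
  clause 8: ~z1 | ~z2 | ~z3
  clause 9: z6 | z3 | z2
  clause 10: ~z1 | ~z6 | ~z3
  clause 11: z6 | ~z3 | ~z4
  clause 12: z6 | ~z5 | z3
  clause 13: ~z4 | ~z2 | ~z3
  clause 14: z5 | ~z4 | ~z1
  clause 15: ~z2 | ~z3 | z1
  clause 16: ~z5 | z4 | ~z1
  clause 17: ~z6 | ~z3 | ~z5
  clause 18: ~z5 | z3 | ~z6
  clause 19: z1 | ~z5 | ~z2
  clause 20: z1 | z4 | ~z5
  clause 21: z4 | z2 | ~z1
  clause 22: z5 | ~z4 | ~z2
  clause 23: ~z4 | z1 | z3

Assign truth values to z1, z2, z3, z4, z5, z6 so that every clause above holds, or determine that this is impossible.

Branch on z1: set z1 = 0.
Branch on z5: set z5 = 0.
Branch on z2: set z2 = 0.
The clause (~z4) is unit, so z4 = 0.
Branch on z3: set z3 = 1.
All clauses hold; z6 can take either value.

z1: 0; z2: 0; z3: 1; z4: 0; z5: 0; z6: 0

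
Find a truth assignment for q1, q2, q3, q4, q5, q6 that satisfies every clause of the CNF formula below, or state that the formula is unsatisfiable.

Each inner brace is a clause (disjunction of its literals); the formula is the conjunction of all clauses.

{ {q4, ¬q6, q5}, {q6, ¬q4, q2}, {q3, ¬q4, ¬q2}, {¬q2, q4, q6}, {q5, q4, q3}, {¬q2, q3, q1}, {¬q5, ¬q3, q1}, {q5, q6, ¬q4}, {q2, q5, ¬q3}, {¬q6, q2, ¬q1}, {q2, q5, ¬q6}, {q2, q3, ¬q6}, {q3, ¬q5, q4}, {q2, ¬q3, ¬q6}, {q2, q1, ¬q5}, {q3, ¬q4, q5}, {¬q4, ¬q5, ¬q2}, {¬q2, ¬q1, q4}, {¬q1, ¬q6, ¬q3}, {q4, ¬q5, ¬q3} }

q1 ↦ False, q2 ↦ True, q3 ↦ True, q4 ↦ True, q5 ↦ False, q6 ↦ True

Branch on q4: set q4 = True.
Branch on q6: set q6 = True.
Branch on q3: set q3 = True.
The clause (q2) is unit, so q2 = True.
The clause (¬q5) is unit, so q5 = False.
The clause (¬q1) is unit, so q1 = False.
Every clause now holds.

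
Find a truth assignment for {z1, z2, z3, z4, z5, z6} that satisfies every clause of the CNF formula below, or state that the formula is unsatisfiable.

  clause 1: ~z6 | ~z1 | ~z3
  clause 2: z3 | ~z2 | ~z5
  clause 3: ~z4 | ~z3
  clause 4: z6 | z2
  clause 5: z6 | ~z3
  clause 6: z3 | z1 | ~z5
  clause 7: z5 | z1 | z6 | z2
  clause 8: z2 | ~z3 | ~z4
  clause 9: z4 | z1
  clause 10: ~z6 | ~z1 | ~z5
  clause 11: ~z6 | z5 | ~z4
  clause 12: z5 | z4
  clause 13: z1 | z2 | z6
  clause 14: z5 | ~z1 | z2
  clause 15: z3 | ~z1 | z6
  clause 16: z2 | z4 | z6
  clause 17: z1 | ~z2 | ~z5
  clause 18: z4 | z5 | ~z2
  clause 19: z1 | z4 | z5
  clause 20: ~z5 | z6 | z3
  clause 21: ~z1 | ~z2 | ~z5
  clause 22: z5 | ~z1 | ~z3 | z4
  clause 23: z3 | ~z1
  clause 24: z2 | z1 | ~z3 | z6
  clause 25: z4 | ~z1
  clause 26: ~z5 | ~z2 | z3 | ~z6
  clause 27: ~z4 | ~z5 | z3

Case z4 = 1:
Unit clause (~z3) forces z3 = 0.
Unit clause (~z1) forces z1 = 0.
Unit clause (~z5) forces z5 = 0.
Unit clause (~z6) forces z6 = 0.
Unit clause (z2) forces z2 = 1.
All clauses are satisfied.

z1: 0, z2: 1, z3: 0, z4: 1, z5: 0, z6: 0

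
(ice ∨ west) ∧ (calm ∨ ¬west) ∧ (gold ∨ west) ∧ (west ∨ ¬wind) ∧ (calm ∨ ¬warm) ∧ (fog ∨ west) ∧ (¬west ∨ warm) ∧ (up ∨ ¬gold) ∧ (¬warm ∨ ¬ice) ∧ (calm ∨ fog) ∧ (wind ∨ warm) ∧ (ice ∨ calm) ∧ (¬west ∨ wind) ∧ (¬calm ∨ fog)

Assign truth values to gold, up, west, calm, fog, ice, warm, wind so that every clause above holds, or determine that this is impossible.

gold ↦ False; up ↦ False; west ↦ True; calm ↦ True; fog ↦ True; ice ↦ False; warm ↦ True; wind ↦ True

Suppose ice = False.
The clause (west) is unit, so west = True.
The clause (calm) is unit, so calm = True.
The clause (warm) is unit, so warm = True.
The clause (wind) is unit, so wind = True.
The clause (fog) is unit, so fog = True.
Suppose up = False.
The clause (¬gold) is unit, so gold = False.
This assignment satisfies each clause.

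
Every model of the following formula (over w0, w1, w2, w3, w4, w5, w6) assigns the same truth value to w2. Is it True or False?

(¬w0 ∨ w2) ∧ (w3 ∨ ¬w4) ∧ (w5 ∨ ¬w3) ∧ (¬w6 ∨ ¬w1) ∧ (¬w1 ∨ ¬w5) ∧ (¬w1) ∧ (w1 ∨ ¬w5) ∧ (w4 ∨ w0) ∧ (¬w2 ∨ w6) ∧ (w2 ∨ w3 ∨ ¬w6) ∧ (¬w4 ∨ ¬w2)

True

Suppose w2 = False.
(¬w0) alone gives w0 = False.
(¬w1) alone gives w1 = False.
(¬w5) alone gives w5 = False.
(¬w3) alone gives w3 = False.
(¬w4) alone gives w4 = False.
But (w4) is also a unit clause — contradiction.
So every satisfying assignment has w2 = True.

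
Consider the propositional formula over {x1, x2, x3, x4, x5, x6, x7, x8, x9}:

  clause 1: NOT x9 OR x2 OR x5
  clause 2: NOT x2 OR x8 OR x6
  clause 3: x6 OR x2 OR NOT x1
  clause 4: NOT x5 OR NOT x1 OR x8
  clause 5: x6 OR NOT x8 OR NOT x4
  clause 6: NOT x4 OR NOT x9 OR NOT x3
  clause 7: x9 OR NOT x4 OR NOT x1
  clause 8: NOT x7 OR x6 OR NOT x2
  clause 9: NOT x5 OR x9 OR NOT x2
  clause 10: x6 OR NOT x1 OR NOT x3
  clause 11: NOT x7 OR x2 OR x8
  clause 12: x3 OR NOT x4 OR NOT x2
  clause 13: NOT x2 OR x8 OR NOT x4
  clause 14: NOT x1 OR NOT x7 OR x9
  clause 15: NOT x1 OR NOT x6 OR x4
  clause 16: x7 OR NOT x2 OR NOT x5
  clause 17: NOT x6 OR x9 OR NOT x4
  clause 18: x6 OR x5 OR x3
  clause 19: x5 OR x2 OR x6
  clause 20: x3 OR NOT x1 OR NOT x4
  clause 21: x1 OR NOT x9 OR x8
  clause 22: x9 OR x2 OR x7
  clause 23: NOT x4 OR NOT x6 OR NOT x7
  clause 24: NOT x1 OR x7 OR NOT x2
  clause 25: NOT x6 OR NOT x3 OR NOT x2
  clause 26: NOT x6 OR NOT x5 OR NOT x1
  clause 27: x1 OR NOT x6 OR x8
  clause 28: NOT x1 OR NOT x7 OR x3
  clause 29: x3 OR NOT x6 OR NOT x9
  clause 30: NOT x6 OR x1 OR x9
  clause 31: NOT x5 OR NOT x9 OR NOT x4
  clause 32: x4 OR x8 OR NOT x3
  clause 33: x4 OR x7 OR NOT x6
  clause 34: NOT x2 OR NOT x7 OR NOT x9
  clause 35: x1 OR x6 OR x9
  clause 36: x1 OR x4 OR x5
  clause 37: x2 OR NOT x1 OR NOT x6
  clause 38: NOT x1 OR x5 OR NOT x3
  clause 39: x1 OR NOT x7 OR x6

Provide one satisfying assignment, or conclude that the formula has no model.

Case x9 = true:
Case x2 = false:
(x5) alone gives x5 = true.
(NOT x4) alone gives x4 = false.
Case x6 = false:
(NOT x1) alone gives x1 = false.
(x8) alone gives x8 = true.
(NOT x7) alone gives x7 = false.
Every clause is now satisfied; x3 is unconstrained.

x1 ↦ false,  x2 ↦ false,  x3 ↦ false,  x4 ↦ false,  x5 ↦ true,  x6 ↦ false,  x7 ↦ false,  x8 ↦ true,  x9 ↦ true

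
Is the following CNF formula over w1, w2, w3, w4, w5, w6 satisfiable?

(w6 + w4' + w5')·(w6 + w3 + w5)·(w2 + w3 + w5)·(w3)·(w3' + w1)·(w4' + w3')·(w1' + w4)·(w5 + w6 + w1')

No

Unit clause (w3) forces w3 = 1.
Unit clause (w1) forces w1 = 1.
Unit clause (w4') forces w4 = 0.
That conflicts with the unit clause (w4).
No assignment satisfies every clause.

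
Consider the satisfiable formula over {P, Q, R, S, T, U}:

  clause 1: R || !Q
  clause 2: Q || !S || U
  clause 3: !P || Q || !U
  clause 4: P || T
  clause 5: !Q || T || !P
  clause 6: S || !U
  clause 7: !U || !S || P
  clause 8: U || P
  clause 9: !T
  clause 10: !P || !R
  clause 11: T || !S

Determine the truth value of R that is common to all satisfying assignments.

False

Suppose R = true.
The clause (!T) is unit, so T = false.
The clause (P) is unit, so P = true.
Now (!P) is unsatisfied and unit — conflict.
So every satisfying assignment has R = False.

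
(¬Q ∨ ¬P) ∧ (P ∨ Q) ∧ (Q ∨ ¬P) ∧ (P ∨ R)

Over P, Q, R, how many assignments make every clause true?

There are 2^3 = 8 truth assignments over (P, Q, R).
Check each against the 4 clauses (columns in the order P, Q, R):
  F F F  ✗ fails (P ∨ Q)
  F F T  ✗ fails (P ∨ Q)
  F T F  ✗ fails (P ∨ R)
  F T T  ✓ satisfies all
  T F F  ✗ fails (Q ∨ ¬P)
  T F T  ✗ fails (Q ∨ ¬P)
  T T F  ✗ fails (¬Q ∨ ¬P)
  T T T  ✗ fails (¬Q ∨ ¬P)
1 of the 8 rows is a model.

1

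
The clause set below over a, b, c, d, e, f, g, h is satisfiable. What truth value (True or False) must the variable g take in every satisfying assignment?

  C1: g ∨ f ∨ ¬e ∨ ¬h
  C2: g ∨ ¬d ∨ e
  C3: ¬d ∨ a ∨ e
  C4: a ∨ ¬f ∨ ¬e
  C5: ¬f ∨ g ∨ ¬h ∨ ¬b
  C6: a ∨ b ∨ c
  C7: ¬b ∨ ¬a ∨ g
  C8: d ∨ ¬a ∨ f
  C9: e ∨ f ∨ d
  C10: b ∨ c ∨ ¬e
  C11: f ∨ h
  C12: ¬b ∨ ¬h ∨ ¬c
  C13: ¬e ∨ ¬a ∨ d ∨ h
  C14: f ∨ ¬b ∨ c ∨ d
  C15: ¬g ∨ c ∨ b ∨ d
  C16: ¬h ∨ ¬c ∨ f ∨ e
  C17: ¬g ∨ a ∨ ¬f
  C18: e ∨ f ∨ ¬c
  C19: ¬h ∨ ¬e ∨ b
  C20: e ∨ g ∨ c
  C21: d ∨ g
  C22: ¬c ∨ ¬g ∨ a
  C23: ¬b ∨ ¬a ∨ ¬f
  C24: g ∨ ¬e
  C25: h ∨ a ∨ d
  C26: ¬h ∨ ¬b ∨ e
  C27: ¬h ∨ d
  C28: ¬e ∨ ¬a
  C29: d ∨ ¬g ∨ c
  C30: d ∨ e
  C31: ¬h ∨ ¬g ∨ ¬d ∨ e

Suppose g = False.
Unit clause (d) forces d = True.
Unit clause (e) forces e = True.
But (¬e) is also a unit clause — contradiction.
So every satisfying assignment has g = True.

True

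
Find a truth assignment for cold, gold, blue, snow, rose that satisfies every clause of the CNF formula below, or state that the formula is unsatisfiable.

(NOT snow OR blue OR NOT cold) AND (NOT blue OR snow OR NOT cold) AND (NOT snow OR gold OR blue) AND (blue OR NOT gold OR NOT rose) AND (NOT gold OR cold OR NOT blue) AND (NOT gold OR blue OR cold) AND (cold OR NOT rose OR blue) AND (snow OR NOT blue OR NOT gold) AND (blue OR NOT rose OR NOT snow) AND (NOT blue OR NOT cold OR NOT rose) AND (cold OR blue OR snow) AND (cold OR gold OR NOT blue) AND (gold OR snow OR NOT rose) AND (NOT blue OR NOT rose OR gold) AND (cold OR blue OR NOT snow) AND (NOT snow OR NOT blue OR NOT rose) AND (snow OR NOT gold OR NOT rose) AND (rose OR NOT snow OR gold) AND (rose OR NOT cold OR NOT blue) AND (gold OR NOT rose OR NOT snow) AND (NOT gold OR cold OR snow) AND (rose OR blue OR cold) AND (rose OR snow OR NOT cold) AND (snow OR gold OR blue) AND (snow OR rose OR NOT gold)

UNSATISFIABLE

Try snow = false.
Try blue = false.
(cold) alone gives cold = true.
(rose) alone gives rose = true.
(NOT gold) alone gives gold = false.
Now (gold) is unsatisfied and unit — conflict.
That branch fails; take blue = true instead.
(NOT cold) alone gives cold = false.
(NOT gold) alone gives gold = false.
Now (gold) is unsatisfied and unit — conflict.
Neither blue = true nor blue = false works.
That branch fails; take snow = true instead.
Try blue = true.
(NOT rose) alone gives rose = false.
(gold) alone gives gold = true.
(cold) alone gives cold = true.
Now (NOT cold) is unsatisfied and unit — conflict.
That branch fails; take blue = false instead.
(NOT cold) alone gives cold = false.
Now (cold) is unsatisfied and unit — conflict.
Neither blue = true nor blue = false works.
Neither snow = true nor snow = false works.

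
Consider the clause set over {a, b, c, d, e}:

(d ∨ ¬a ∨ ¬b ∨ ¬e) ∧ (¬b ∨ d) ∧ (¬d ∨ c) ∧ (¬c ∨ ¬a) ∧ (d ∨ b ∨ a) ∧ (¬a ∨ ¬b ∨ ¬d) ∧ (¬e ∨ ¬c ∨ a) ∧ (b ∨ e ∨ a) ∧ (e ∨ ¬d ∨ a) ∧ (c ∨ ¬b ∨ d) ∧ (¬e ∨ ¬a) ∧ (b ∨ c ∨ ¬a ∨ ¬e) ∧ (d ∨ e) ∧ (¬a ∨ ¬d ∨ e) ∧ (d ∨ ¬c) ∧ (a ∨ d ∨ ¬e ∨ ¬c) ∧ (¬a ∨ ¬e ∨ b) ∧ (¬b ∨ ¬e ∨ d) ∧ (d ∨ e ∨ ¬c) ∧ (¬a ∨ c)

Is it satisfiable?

No

Branch on b: set b = False.
Branch on d: set d = False.
The clause (a) is unit, so a = True.
The clause (¬c) is unit, so c = False.
Now (c) is unsatisfied and unit — conflict.
So d must be the other value — set d = True.
The clause (c) is unit, so c = True.
The clause (¬a) is unit, so a = False.
The clause (¬e) is unit, so e = False.
Now (e) is unsatisfied and unit — conflict.
Neither d = True nor d = False works.
So b must be the other value — set b = True.
The clause (d) is unit, so d = True.
The clause (c) is unit, so c = True.
The clause (¬a) is unit, so a = False.
The clause (¬e) is unit, so e = False.
Now (e) is unsatisfied and unit — conflict.
Neither b = True nor b = False works.
No assignment satisfies every clause.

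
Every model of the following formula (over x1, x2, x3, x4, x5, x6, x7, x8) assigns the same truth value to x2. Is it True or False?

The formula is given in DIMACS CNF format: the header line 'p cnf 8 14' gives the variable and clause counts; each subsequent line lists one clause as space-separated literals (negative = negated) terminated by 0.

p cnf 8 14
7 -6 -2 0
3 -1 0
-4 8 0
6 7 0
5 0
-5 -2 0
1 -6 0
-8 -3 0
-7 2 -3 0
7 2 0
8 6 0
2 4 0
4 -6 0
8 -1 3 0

False

Suppose x2 = True.
The clause (x5) is unit, so x5 = True.
Now (¬x5) is unsatisfied and unit — conflict.
So every satisfying assignment has x2 = False.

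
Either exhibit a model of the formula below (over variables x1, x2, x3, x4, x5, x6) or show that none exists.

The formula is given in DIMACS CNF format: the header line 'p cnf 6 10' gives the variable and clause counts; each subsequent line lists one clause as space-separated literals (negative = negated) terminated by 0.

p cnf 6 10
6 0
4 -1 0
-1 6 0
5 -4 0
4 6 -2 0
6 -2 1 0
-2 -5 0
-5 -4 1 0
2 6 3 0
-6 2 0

The clause (x6) is unit, so x6 = True.
The clause (x2) is unit, so x2 = True.
The clause (¬x5) is unit, so x5 = False.
The clause (¬x4) is unit, so x4 = False.
The clause (¬x1) is unit, so x1 = False.
No clause remains; x3 is free.

x1: False, x2: True, x3: False, x4: False, x5: False, x6: True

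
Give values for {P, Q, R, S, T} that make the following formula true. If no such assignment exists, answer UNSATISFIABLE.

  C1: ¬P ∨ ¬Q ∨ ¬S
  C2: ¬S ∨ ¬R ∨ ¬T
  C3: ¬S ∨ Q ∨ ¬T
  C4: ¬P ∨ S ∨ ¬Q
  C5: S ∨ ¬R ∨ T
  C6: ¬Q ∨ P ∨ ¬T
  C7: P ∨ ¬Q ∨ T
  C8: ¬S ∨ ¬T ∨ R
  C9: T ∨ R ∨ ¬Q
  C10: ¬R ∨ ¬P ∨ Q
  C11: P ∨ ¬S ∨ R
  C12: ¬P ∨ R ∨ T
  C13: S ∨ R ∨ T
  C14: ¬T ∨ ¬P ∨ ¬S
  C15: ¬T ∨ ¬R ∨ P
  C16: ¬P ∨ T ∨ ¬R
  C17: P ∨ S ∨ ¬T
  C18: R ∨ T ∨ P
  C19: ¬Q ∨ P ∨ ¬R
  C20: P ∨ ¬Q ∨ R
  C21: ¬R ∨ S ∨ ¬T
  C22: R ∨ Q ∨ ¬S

Case P = True:
Case Q = False:
From the singleton clause (¬R), R = False.
From the singleton clause (T), T = True.
From the singleton clause (¬S), S = False.
Every clause now holds.

P: True,  Q: False,  R: False,  S: False,  T: True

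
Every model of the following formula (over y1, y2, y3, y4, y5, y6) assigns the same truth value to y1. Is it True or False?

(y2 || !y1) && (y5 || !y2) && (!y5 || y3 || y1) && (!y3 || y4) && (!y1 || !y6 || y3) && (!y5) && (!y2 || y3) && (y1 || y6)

Suppose y1 = true.
Unit clause (y2) forces y2 = true.
Unit clause (y5) forces y5 = true.
But (!y5) is also a unit clause — contradiction.
So every satisfying assignment has y1 = False.

False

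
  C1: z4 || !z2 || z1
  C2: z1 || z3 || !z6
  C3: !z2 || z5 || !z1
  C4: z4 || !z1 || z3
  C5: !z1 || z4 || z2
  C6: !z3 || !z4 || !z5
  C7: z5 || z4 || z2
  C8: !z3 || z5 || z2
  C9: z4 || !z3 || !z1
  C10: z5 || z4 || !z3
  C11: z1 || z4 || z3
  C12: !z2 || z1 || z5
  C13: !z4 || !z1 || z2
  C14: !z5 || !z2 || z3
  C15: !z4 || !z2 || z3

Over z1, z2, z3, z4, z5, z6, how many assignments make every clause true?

There are 2^6 = 64 truth assignments over (z1, z2, z3, z4, z5, z6).
Split on z5. With z5 = true, the clauses containing z5 are satisfied and !z5 drops from the rest; 3 of the 2^5 = 32 assignments to the other variables satisfy what remains.
With z5 = false, by the same count on the reduced clause set, 1 assignment works.
(One model: z1=F, z2=F, z3=F, z4=T, z5=F, z6=F.)
Total: 3 + 1 = 4.

4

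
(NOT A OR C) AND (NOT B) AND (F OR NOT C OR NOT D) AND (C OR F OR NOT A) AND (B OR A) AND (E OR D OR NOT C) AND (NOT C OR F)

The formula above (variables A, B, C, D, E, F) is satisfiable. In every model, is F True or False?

Suppose F = false.
The clause (NOT B) is unit, so B = false.
The clause (A) is unit, so A = true.
The clause (C) is unit, so C = true.
Now (NOT C) is unsatisfied and unit — conflict.
So every satisfying assignment has F = True.

True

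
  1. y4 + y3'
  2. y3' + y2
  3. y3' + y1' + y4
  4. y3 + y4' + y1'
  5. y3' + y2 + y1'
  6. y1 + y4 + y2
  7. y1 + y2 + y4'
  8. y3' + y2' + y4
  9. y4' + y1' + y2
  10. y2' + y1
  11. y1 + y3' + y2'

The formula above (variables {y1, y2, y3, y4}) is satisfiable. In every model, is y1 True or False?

True

Suppose y1 = 0.
Unit clause (y2') forces y2 = 0.
Unit clause (y3') forces y3 = 0.
Unit clause (y4) forces y4 = 1.
But (y4') is also a unit clause — contradiction.
So every satisfying assignment has y1 = True.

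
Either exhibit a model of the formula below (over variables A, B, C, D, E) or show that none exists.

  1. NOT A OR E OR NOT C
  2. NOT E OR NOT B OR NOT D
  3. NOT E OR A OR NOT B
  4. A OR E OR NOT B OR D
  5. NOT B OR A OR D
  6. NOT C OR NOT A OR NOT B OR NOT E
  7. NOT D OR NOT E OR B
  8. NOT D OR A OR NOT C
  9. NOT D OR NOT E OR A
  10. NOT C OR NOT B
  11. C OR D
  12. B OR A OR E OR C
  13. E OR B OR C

Try C = true.
The clause (NOT B) is unit, so B = false.
Try A = false.
The clause (NOT D) is unit, so D = false.
All clauses hold; E can take either value.

A: false,  B: false,  C: true,  D: false,  E: false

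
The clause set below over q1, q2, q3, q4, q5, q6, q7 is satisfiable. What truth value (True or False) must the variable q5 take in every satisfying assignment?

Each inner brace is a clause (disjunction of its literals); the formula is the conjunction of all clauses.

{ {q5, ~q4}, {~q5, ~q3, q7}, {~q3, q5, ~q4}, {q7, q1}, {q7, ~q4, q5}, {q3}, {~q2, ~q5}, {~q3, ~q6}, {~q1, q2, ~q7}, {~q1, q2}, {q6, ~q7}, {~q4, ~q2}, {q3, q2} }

Suppose q5 = 1.
From the singleton clause (q3), q3 = 1.
From the singleton clause (q7), q7 = 1.
From the singleton clause (~q2), q2 = 0.
From the singleton clause (~q6), q6 = 0.
But (q6) is also a unit clause — contradiction.
So every satisfying assignment has q5 = False.

False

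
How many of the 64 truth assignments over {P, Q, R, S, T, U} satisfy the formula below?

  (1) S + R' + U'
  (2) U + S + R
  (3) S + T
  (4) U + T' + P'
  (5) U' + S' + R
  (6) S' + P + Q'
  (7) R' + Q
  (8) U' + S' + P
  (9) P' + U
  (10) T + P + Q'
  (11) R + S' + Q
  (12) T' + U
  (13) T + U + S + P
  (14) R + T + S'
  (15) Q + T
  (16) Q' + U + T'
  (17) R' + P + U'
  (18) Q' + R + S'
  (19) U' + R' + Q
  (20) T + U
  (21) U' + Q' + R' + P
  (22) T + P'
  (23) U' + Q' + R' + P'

4

There are 2^6 = 64 truth assignments over (P, Q, R, S, T, U).
Split on U. With U = 1, the clauses containing U are satisfied and U' drops from the rest; 4 of the 2^5 = 32 assignments to the other variables satisfy what remains.
With U = 0, by the same count on the reduced clause set, 0 assignments work.
(One model: P=F, Q=F, R=F, S=F, T=T, U=T.)
Total: 4 + 0 = 4.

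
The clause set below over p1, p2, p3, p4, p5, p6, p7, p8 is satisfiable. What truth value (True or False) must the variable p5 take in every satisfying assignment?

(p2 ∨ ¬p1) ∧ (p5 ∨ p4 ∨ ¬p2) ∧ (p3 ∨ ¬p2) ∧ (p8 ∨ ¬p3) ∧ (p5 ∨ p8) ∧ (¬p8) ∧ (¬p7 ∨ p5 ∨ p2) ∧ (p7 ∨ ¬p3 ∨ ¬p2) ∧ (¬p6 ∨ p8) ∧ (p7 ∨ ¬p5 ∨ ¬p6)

True

Suppose p5 = False.
From the singleton clause (p8), p8 = True.
That conflicts with the unit clause (¬p8).
So every satisfying assignment has p5 = True.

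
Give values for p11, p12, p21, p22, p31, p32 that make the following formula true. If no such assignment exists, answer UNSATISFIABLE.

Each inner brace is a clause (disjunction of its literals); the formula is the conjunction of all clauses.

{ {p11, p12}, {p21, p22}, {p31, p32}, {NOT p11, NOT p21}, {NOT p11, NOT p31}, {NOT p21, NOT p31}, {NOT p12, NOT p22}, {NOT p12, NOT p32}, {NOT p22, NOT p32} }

Suppose p11 = true.
From the singleton clause (NOT p21), p21 = false.
From the singleton clause (p22), p22 = true.
From the singleton clause (NOT p31), p31 = false.
From the singleton clause (p32), p32 = true.
Now (NOT p32) is unsatisfied and unit — conflict.
Backtrack on p11: now try p11 = false.
From the singleton clause (p12), p12 = true.
From the singleton clause (NOT p22), p22 = false.
From the singleton clause (p21), p21 = true.
From the singleton clause (NOT p31), p31 = false.
From the singleton clause (p32), p32 = true.
Now (NOT p32) is unsatisfied and unit — conflict.
Neither p11 = true nor p11 = false works.

UNSATISFIABLE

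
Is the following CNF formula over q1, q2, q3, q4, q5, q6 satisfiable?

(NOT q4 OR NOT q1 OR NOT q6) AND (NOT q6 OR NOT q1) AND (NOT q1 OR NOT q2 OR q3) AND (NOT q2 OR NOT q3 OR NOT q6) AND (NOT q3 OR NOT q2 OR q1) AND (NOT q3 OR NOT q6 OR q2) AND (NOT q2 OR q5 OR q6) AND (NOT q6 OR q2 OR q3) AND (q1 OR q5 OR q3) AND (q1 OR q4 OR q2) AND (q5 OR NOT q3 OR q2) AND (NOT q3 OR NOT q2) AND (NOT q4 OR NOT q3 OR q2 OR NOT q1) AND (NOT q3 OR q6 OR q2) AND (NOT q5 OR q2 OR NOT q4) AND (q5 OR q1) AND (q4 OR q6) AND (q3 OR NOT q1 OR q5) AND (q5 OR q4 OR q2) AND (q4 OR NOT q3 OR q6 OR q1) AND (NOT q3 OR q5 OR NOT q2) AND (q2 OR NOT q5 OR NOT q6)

Yes

Try q6 = true.
(NOT q1) alone gives q1 = false.
(q5) alone gives q5 = true.
(q2) alone gives q2 = true.
(NOT q3) alone gives q3 = false.
No clause remains; q4 is free.
A satisfying assignment: q1: false; q2: true; q3: false; q4: false; q5: true; q6: true.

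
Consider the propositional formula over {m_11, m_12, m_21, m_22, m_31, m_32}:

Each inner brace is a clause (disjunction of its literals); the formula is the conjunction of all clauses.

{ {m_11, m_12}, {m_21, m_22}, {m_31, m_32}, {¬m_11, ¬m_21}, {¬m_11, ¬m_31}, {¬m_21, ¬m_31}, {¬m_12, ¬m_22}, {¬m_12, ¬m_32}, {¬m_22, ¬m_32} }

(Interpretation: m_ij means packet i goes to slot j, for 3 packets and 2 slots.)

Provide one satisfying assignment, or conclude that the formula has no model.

UNSATISFIABLE

Branch on m_11: set m_11 = True.
(¬m_21) alone gives m_21 = False.
(m_22) alone gives m_22 = True.
(¬m_31) alone gives m_31 = False.
(m_32) alone gives m_32 = True.
That conflicts with the unit clause (¬m_32).
So m_11 must be the other value — set m_11 = False.
(m_12) alone gives m_12 = True.
(¬m_22) alone gives m_22 = False.
(m_21) alone gives m_21 = True.
(¬m_31) alone gives m_31 = False.
(m_32) alone gives m_32 = True.
That conflicts with the unit clause (¬m_32).
Neither m_11 = True nor m_11 = False works.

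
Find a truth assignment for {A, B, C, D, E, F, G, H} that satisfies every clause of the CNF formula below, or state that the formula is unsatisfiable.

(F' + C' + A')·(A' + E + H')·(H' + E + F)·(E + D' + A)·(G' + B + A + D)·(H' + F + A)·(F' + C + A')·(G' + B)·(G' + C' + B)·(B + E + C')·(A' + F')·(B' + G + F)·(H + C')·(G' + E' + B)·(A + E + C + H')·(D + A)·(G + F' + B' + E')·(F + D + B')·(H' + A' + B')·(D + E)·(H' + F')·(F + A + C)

Branch on G: set G = 0.
Branch on A: set A = 1.
Unit clause (F') forces F = 0.
Unit clause (B') forces B = 0.
Branch on E: set E = 1.
Branch on H: set H = 1.
Every clause is now satisfied; C, D are unconstrained.

A ↦ 1, B ↦ 0, C ↦ 1, D ↦ 0, E ↦ 1, F ↦ 0, G ↦ 0, H ↦ 1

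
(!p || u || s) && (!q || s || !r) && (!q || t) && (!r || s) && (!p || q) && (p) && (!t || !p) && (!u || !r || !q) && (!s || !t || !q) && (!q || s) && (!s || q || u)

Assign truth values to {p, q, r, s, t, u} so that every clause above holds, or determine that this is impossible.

From the singleton clause (p), p = true.
From the singleton clause (q), q = true.
From the singleton clause (t), t = true.
Now (!t) is unsatisfied and unit — conflict.

UNSATISFIABLE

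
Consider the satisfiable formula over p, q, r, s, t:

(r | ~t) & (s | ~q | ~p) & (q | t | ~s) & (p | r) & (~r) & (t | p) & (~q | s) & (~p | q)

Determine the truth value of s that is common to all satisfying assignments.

Suppose s = 0.
Unit clause (~r) forces r = 0.
Unit clause (~t) forces t = 0.
Unit clause (p) forces p = 1.
Unit clause (~q) forces q = 0.
Now (q) is unsatisfied and unit — conflict.
So every satisfying assignment has s = True.

True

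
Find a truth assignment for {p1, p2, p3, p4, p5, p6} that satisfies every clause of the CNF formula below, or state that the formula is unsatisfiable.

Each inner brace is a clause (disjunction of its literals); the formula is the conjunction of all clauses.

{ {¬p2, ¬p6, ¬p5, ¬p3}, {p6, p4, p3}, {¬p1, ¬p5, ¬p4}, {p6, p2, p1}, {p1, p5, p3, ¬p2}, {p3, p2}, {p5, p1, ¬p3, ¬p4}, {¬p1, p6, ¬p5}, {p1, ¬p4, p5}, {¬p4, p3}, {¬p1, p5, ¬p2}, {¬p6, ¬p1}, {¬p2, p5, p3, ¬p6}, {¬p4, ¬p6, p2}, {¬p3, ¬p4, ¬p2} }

p1 ↦ False,  p2 ↦ False,  p3 ↦ True,  p4 ↦ False,  p5 ↦ True,  p6 ↦ True

Branch on p3: set p3 = True.
Branch on p6: set p6 = True.
From the singleton clause (¬p1), p1 = False.
Branch on p2: set p2 = False.
From the singleton clause (¬p4), p4 = False.
All clauses hold; p5 can take either value.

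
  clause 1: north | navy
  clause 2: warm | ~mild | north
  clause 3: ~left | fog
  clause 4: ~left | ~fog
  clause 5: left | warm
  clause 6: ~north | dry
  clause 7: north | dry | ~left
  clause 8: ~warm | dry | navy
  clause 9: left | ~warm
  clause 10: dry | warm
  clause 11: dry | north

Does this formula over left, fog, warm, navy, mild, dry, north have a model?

No, unsatisfiable

Try north = 1.
The clause (dry) is unit, so dry = 1.
Try left = 0.
The clause (warm) is unit, so warm = 1.
Now (~warm) is unsatisfied and unit — conflict.
Undo left and try left = 1.
The clause (fog) is unit, so fog = 1.
Now (~fog) is unsatisfied and unit — conflict.
Either choice for left ends in contradiction.
Undo north and try north = 0.
The clause (navy) is unit, so navy = 1.
The clause (dry) is unit, so dry = 1.
Try warm = 1.
The clause (left) is unit, so left = 1.
The clause (fog) is unit, so fog = 1.
Now (~fog) is unsatisfied and unit — conflict.
Undo warm and try warm = 0.
The clause (~mild) is unit, so mild = 0.
The clause (left) is unit, so left = 1.
The clause (fog) is unit, so fog = 1.
Now (~fog) is unsatisfied and unit — conflict.
Either choice for warm ends in contradiction.
Either choice for north ends in contradiction.
No assignment satisfies every clause.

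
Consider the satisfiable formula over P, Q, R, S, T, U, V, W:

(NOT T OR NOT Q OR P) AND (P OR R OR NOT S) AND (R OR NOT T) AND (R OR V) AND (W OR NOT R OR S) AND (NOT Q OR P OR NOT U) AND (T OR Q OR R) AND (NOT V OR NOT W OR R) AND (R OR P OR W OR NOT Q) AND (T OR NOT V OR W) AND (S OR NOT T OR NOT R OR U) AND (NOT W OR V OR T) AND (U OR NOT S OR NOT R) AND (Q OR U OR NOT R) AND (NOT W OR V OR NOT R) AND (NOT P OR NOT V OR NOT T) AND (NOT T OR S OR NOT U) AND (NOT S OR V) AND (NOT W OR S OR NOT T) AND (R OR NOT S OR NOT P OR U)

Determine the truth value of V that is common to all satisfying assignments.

True

Suppose V = false.
The clause (R) is unit, so R = true.
The clause (NOT W) is unit, so W = false.
The clause (S) is unit, so S = true.
Now (NOT S) is unsatisfied and unit — conflict.
So every satisfying assignment has V = True.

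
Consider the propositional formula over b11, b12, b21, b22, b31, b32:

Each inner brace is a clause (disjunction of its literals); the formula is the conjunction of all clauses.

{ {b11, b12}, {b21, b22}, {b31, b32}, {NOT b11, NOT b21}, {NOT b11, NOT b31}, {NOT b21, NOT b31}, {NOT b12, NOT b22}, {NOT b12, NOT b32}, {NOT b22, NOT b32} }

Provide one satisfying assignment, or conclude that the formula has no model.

UNSATISFIABLE

Case b11 = true:
Unit clause (NOT b21) forces b21 = false.
Unit clause (b22) forces b22 = true.
Unit clause (NOT b31) forces b31 = false.
Unit clause (b32) forces b32 = true.
But (NOT b32) is also a unit clause — contradiction.
Backtrack on b11: now try b11 = false.
Unit clause (b12) forces b12 = true.
Unit clause (NOT b22) forces b22 = false.
Unit clause (b21) forces b21 = true.
Unit clause (NOT b31) forces b31 = false.
Unit clause (b32) forces b32 = true.
But (NOT b32) is also a unit clause — contradiction.
Either choice for b11 ends in contradiction.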